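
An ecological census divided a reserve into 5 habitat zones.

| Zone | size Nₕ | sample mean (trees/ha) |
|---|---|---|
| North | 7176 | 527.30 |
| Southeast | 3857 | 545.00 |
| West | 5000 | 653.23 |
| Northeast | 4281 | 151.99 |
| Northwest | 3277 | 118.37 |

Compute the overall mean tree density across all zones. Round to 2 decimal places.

431.97

N = 7176 + 3857 + 5000 + 4281 + 3277 = 23591.
The stratified mean weights each stratum mean by its population share Nₕ/N.
Σ Nₕx̄ₕ = 7176·527.30 + 3857·545.00 + 5000·653.23 + 4281·151.99 + 3277·118.37 = 3783904.8 + 2102065 + 3266150 + 650669.19 + 387898.49 = 10190687.48.
Divide by N: 10190687.48 / 23591 = 431.9735... → 431.97.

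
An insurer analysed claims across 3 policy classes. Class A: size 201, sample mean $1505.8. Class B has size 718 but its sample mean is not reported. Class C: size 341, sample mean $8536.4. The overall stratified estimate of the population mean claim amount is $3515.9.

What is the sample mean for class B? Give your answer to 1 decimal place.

Σ Nₕx̄ₕ = N·μ, so 718·x̄_B = 1260·3515.9 − (201·1505.8 + 341·8536.4).
= 4430034 − 3213578.2 = 1216455.8.
x̄_B = 1216455.8 / 718 = 1694.228... → 1694.2.

1694.2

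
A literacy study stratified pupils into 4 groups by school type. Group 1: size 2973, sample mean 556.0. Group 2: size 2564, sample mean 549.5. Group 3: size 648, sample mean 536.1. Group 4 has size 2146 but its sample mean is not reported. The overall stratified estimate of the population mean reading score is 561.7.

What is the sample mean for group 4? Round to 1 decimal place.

591.9

N = 2973 + 2564 + 648 + 2146 = 8331.
Overall total = μ·N = 561.7·8331 = 4679522.7.
Subtract the known strata: 2973·556.0 + 2564·549.5 + 648·536.1 = 3409298.8.
Remaining total for group 4: 4679522.7 − 3409298.8 = 1270223.9.
Divide by its size: 1270223.9 / 2146 = 591.903... → 591.9.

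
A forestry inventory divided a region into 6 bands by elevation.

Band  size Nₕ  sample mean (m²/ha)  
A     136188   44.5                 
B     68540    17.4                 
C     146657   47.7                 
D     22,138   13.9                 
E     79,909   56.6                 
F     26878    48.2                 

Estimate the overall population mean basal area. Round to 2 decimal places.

42.42

x̄_st = (Σ Nₕx̄ₕ) / (Σ Nₕ) = (136188·44.5 + 68540·17.4 + 146657·47.7 + 22138·13.9 + 79909·56.6 + 26878·48.2) / 480310
= 20374588.1 / 480310 = 42.4197... → 42.42.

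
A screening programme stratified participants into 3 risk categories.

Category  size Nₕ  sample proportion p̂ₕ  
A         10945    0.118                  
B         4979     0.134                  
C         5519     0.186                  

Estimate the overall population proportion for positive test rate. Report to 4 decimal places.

0.1392

Wₕ = Nₕ/N with N = 21443: 0.5104, 0.2322, 0.2574.
p̂_st = 0.5104·0.118 + 0.2322·0.134 + 0.2574·0.186 ≈ 0.139217... → 0.1392.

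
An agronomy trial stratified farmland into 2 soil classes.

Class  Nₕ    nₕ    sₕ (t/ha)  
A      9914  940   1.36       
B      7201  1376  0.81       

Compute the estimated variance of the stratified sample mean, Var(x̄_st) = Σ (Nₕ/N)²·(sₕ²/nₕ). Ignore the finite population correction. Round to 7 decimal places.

0.0007446

N = 17115; Wₕ = Nₕ/N.
class A: (9914/17115)²·1.36²/940 = 0.0006602281
class B: (7201/17115)²·0.81²/1376 = 0.0000844080
Sum = 0.0007446360 → 0.0007446.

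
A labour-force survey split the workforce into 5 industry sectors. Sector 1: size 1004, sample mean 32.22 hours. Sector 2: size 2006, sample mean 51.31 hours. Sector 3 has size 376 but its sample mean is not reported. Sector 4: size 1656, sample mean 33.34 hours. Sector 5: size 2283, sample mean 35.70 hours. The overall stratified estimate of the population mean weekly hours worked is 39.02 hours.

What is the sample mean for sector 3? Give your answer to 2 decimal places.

36.78

Σ Nₕx̄ₕ = N·μ, so 376·x̄_3 = 7325·39.02 − (1004·32.22 + 2006·51.31 + 1656·33.34 + 2283·35.70).
= 285821.5 − 271990.88 = 13830.62.
x̄_3 = 13830.62 / 376 = 36.7836... → 36.78.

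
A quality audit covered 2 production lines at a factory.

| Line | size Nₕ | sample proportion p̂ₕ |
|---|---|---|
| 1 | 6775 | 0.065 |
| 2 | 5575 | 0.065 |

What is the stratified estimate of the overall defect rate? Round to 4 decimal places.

0.0650

Wₕ = Nₕ/N with N = 12350: 0.5486, 0.4514.
p̂_st = 0.5486·0.065 + 0.4514·0.065 ≈ 0.065 → 0.0650.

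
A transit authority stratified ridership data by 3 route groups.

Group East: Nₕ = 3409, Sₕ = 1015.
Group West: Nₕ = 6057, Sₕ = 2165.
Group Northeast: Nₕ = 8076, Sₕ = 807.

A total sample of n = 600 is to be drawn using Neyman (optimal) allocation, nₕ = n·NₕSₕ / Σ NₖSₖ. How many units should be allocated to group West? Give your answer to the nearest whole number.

Σ NₕSₕ = 3409·1015 + 6057·2165 + 8076·807 = 23090872.
Share for West: 13113405/23090872 = 0.56790.
n_West = 600 × 0.56790 = 340.743... → 341.

341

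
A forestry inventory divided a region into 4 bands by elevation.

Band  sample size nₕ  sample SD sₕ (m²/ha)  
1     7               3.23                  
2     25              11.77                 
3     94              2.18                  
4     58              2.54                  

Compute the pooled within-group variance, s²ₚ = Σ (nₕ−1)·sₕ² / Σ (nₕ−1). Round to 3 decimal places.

1: (7−1)·3.23² = 6·10.4329 = 62.5974
2: (25−1)·11.77² = 24·138.5329 = 3324.7896
3: (94−1)·2.18² = 93·4.7524 = 441.9732
4: (58−1)·2.54² = 57·6.4516 = 367.7412
Numerator = 4197.1014; denominator = Σ(nₕ−1) = 180.
s²ₚ = 4197.1014/180 = 23.31723 → 23.317.

23.317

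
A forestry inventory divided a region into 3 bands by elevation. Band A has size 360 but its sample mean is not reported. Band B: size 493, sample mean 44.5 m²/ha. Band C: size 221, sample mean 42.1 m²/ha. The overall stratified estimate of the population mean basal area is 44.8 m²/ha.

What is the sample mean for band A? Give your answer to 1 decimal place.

46.9

N = 360 + 493 + 221 = 1074.
Overall total = μ·N = 44.8·1074 = 48115.2.
Subtract the known strata: 493·44.5 + 221·42.1 = 31242.6.
Remaining total for band A: 48115.2 − 31242.6 = 16872.6.
Divide by its size: 16872.6 / 360 = 46.868... → 46.9.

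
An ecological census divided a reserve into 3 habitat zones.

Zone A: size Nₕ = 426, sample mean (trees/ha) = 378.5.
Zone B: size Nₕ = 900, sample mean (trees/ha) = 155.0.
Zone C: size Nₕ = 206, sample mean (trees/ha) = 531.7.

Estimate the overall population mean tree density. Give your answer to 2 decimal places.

267.80

x̄_st = (Σ Nₕx̄ₕ) / (Σ Nₕ) = (426·378.5 + 900·155.0 + 206·531.7) / 1532
= 410271.2 / 1532 = 267.8010... → 267.80.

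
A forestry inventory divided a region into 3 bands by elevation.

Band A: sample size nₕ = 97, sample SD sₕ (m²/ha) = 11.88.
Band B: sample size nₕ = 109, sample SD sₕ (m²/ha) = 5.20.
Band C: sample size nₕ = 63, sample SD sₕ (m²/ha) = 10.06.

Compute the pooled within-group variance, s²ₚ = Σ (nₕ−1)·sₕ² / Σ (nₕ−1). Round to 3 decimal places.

85.503

Degrees of freedom: 96 + 108 + 62 = 266.
Σ(nₕ−1)sₕ² = 96·141.1344 + 108·27.04 + 62·101.2036 = 22743.8456.
s²ₚ = 22743.8456 / 266 = 85.50318... → 85.503.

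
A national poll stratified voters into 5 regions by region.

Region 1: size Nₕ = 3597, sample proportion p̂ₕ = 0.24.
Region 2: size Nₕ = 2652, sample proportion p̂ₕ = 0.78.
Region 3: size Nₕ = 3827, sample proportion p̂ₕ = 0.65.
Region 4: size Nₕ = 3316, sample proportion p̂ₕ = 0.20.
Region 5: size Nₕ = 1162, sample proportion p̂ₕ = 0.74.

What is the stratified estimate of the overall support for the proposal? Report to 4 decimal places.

N = 3597 + 2652 + 3827 + 3316 + 1162 = 14554.
Overall proportion = Σ (Nₕ/N)·p̂ₕ.
Σ Nₕp̂ₕ = 863.28 + 2068.56 + 2487.55 + 663.2 + 859.88 = 6942.47.
6942.47 / 14554 = 0.477015... → 0.4770.

0.4770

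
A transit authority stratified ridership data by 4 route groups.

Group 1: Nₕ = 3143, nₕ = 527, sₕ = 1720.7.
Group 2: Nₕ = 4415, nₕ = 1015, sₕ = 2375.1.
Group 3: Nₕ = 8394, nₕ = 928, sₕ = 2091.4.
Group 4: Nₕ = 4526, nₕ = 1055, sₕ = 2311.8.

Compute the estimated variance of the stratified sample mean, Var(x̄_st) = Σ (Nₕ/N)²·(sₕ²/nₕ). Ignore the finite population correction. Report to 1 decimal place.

1430.1

N = 20478; Wₕ = Nₕ/N.
group 1: (3143/20478)²·1720.7²/527 = 132.3468
group 2: (4415/20478)²·2375.1²/1015 = 258.3355
group 3: (8394/20478)²·2091.4²/928 = 791.9342
group 4: (4526/20478)²·2311.8²/1055 = 247.4583
Sum = 1430.0748 → 1430.1.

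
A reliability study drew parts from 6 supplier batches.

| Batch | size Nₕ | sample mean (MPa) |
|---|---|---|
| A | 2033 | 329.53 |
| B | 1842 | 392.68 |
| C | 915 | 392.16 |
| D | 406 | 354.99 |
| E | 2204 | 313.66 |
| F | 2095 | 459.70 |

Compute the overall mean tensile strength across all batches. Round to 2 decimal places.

373.94

N = 2033 + 1842 + 915 + 406 + 2204 + 2095 = 9495.
Weight each subgroup mean by Nₕ/N and sum.
Σ Nₕx̄ₕ = 2033·329.53 + 1842·392.68 + 915·392.16 + 406·354.99 + 2204·313.66 + 2095·459.70 = 669934.49 + 723316.56 + 358826.4 + 144125.94 + 691306.64 + 963071.5 = 3550581.53.
Divide by N: 3550581.53 / 9495 = 373.9422... → 373.94.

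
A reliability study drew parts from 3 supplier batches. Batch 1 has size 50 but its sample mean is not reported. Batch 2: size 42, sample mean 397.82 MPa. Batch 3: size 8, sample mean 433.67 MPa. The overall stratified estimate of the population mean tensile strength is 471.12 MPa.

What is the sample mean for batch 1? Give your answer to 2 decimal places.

N = 50 + 42 + 8 = 100.
Overall total = μ·N = 471.12·100 = 47112.
Subtract the known strata: 42·397.82 + 8·433.67 = 20177.8.
Remaining total for batch 1: 47112 − 20177.8 = 26934.2.
Divide by its size: 26934.2 / 50 = 538.684 → 538.68.

538.68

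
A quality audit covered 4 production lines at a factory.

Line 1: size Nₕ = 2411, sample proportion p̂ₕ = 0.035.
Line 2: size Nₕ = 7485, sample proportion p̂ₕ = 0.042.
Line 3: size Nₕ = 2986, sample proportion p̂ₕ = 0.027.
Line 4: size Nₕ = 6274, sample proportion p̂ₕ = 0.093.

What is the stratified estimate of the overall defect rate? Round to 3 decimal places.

0.055

Wₕ = Nₕ/N with N = 19156: 0.1259, 0.3907, 0.1559, 0.3275.
p̂_st = 0.1259·0.035 + 0.3907·0.042 + 0.1559·0.027 + 0.3275·0.093 ≈ 0.05548... → 0.055.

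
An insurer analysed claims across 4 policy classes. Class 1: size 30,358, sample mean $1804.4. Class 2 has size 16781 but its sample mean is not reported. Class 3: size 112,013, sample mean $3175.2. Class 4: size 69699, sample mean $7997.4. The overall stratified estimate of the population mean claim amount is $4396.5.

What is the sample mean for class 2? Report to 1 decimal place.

N = 30358 + 16781 + 112013 + 69699 = 228851.
Overall total = μ·N = 4396.5·228851 = 1006143421.5.
Subtract the known strata: 30358·1804.4 + 112013·3175.2 + 69699·7997.4 = 967852435.4.
Remaining total for class 2: 1006143421.5 − 967852435.4 = 38290986.1.
Divide by its size: 38290986.1 / 16781 = 2281.806... → 2281.8.

2281.8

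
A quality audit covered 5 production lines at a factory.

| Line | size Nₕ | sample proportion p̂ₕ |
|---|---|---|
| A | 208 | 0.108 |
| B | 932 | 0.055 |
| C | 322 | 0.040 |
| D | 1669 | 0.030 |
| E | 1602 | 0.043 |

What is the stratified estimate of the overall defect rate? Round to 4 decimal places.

0.0434

N = 208 + 932 + 322 + 1669 + 1602 = 4733.
Overall proportion = Σ (Nₕ/N)·p̂ₕ.
Σ Nₕp̂ₕ = 22.464 + 51.26 + 12.88 + 50.07 + 68.886 = 205.56.
205.56 / 4733 = 0.043431... → 0.0434.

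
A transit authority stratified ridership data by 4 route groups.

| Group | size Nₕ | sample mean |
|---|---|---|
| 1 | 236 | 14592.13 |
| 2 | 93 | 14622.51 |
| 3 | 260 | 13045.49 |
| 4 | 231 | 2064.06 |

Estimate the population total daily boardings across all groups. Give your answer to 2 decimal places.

1: 236·14592.13 = 3443742.68
2: 93·14622.51 = 1359893.43
3: 260·13045.49 = 3391827.4
4: 231·2064.06 = 476797.86
τ̂ = Σ Nₕx̄ₕ = 8672261.37.

8672261.37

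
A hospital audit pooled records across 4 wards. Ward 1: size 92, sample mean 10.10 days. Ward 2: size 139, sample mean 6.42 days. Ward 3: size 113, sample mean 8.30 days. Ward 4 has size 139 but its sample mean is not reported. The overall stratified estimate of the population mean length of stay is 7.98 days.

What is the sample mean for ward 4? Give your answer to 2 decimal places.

7.88

Σ Nₕx̄ₕ = N·μ, so 139·x̄_4 = 483·7.98 − (92·10.10 + 139·6.42 + 113·8.30).
= 3854.34 − 2759.48 = 1094.86.
x̄_4 = 1094.86 / 139 = 7.8767... → 7.88.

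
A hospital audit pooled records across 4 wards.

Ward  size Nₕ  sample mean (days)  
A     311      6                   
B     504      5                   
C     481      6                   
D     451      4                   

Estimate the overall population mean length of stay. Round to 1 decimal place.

N = 311 + 504 + 481 + 451 = 1747.
Overall mean = Σ (Nₕ/N)·x̄ₕ — weight by population share, not a simple average.
Σ Nₕx̄ₕ = 311·6 + 504·5 + 481·6 + 451·4 = 1866 + 2520 + 2886 + 1804 = 9076.
Divide by N: 9076 / 1747 = 5.195... → 5.2.

5.2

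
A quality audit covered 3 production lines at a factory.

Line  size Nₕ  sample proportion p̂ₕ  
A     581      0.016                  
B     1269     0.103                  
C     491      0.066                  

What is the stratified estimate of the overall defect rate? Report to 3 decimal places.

N = 581 + 1269 + 491 = 2341.
Overall proportion = Σ (Nₕ/N)·p̂ₕ.
Σ Nₕp̂ₕ = 9.296 + 130.707 + 32.406 = 172.409.
172.409 / 2341 = 0.07365... → 0.074.

0.074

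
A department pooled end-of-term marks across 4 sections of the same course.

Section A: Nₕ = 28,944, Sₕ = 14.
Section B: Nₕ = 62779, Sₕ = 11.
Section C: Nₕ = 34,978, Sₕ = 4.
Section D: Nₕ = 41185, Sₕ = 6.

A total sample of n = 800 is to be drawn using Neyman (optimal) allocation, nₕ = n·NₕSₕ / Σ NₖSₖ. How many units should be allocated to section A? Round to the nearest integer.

219

A: NₕSₕ = 28944·14 = 405216
B: NₕSₕ = 62779·11 = 690569
C: NₕSₕ = 34978·4 = 139912
D: NₕSₕ = 41185·6 = 247110
Σ NₕSₕ = 1482807.
n_A = 800·405216/1482807 = 218.621... → 219.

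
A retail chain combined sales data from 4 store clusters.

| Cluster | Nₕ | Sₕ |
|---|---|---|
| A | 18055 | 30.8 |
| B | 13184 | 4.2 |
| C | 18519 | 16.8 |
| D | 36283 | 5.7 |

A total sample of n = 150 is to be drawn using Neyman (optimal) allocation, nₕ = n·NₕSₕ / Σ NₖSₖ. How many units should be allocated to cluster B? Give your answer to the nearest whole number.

7

Σ NₕSₕ = 18055·30.8 + 13184·4.2 + 18519·16.8 + 36283·5.7 = 1129399.1.
Share for B: 55372.8/1129399.1 = 0.04903.
n_B = 150 × 0.04903 = 7.354... → 7.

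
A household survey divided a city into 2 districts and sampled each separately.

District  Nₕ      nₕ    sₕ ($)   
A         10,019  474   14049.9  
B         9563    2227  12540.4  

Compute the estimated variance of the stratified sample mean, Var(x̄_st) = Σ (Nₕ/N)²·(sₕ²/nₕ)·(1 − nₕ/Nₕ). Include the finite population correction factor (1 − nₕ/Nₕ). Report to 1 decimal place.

116780.8

N = 19582. Term for each stratum: Wₕ²sₕ²/nₕ·(1−nₕ/Nₕ).
Var(x̄_st) = 103861.4405 + 12919.3882 = 116780.8286 → 116780.8.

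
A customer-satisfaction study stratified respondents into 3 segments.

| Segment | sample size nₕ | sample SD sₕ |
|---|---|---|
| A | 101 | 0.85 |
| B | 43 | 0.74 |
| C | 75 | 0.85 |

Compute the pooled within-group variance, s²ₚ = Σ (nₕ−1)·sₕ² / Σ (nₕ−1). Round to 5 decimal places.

A: (101−1)·0.85² = 100·0.7225 = 72.25
B: (43−1)·0.74² = 42·0.5476 = 22.9992
C: (75−1)·0.85² = 74·0.7225 = 53.465
Numerator = 148.7142; denominator = Σ(nₕ−1) = 216.
s²ₚ = 148.7142/216 = 0.6884917... → 0.68849.

0.68849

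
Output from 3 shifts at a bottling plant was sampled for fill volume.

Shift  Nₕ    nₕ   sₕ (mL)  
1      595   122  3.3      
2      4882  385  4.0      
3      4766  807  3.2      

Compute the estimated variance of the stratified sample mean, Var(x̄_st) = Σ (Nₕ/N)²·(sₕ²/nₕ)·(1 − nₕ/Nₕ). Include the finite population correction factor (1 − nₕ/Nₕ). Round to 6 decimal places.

N = 10243. Term for each stratum: Wₕ²sₕ²/nₕ·(1−nₕ/Nₕ).
Var(x̄_st) = 0.000239437 + 0.008696121 + 0.002281979 = 0.011217537 → 0.011218.

0.011218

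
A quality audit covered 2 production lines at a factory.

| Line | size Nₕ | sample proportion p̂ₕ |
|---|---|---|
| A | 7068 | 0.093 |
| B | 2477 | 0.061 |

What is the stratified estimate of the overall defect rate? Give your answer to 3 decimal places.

0.085

Wₕ = Nₕ/N with N = 9545: 0.7405, 0.2595.
p̂_st = 0.7405·0.093 + 0.2595·0.061 ≈ 0.08470... → 0.085.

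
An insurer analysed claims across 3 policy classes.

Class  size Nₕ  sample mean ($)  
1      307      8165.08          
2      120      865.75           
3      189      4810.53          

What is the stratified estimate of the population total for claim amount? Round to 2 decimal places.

1: 307·8165.08 = 2506679.56
2: 120·865.75 = 103890
3: 189·4810.53 = 909190.17
τ̂ = Σ Nₕx̄ₕ = 3519759.73.

3519759.73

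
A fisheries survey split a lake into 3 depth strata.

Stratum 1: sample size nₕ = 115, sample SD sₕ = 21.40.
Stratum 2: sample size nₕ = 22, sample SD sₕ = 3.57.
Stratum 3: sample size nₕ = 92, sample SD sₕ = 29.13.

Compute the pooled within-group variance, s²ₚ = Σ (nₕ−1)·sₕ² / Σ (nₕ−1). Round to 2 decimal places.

Degrees of freedom: 114 + 21 + 91 = 226.
Σ(nₕ−1)sₕ² = 114·457.96 + 21·12.7449 + 91·848.5569 = 129693.7608.
s²ₚ = 129693.7608 / 226 = 573.8662... → 573.87.

573.87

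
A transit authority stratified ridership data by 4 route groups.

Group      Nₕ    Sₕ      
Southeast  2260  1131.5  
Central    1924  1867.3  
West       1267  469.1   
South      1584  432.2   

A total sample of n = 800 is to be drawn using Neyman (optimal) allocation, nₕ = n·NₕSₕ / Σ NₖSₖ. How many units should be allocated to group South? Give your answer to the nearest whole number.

Σ NₕSₕ = 2260·1131.5 + 1924·1867.3 + 1267·469.1 + 1584·432.2 = 7428829.7.
Share for South: 684604.8/7428829.7 = 0.09216.
n_South = 800 × 0.09216 = 73.724... → 74.

74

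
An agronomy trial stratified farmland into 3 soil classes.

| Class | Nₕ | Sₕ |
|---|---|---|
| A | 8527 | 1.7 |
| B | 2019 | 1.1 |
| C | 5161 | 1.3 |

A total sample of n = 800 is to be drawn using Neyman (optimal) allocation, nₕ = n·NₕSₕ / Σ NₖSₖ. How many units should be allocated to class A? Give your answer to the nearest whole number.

495

A: NₕSₕ = 8527·1.7 = 14495.9
B: NₕSₕ = 2019·1.1 = 2220.9
C: NₕSₕ = 5161·1.3 = 6709.3
Σ NₕSₕ = 23426.1.
n_A = 800·14495.9/23426.1 = 495.034... → 495.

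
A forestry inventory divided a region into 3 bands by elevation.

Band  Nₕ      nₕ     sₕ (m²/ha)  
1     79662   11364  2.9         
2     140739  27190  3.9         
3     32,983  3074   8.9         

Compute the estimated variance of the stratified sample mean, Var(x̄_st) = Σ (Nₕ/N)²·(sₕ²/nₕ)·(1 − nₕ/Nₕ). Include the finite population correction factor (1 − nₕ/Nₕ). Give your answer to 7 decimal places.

0.0005979

N = 253384; Wₕ = Nₕ/N.
band 1: (79662/253384)²·2.9²/11364·(1 − 11364/79662) = 0.0000627142
band 2: (140739/253384)²·3.9²/27190·(1 − 27190/140739) = 0.0001392385
band 3: (32983/253384)²·8.9²/3074·(1 − 3074/32983) = 0.0003959222
Sum = 0.0005978748 → 0.0005979.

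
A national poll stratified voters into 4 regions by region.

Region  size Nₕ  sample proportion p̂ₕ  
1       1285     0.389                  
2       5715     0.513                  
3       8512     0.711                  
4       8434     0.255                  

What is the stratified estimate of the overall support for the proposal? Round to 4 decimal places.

N = 1285 + 5715 + 8512 + 8434 = 23946.
Overall proportion = Σ (Nₕ/N)·p̂ₕ.
Σ Nₕp̂ₕ = 499.865 + 2931.795 + 6052.032 + 2150.67 = 11634.362.
11634.362 / 23946 = 0.485858... → 0.4859.

0.4859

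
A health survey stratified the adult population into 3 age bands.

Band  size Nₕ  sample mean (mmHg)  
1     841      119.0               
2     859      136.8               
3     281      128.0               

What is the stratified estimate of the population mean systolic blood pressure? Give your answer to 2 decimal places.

x̄_st = (Σ Nₕx̄ₕ) / (Σ Nₕ) = (841·119.0 + 859·136.8 + 281·128.0) / 1981
= 253558.2 / 1981 = 127.9951... → 128.00.

128.00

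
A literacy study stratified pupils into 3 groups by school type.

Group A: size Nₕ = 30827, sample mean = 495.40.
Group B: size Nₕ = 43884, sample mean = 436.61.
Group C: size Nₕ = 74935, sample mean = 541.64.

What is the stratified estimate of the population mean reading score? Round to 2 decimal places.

x̄_st = (Σ Nₕx̄ₕ) / (Σ Nₕ) = (30827·495.40 + 43884·436.61 + 74935·541.64) / 149646
= 75019682.44 / 149646 = 501.3143... → 501.31.

501.31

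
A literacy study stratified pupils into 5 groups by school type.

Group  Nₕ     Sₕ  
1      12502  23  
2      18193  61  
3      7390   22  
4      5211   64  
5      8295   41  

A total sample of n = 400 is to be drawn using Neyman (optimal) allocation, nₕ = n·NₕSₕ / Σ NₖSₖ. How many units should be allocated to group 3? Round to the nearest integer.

1: NₕSₕ = 12502·23 = 287546
2: NₕSₕ = 18193·61 = 1109773
3: NₕSₕ = 7390·22 = 162580
4: NₕSₕ = 5211·64 = 333504
5: NₕSₕ = 8295·41 = 340095
Σ NₕSₕ = 2233498.
n_3 = 400·162580/2233498 = 29.117... → 29.

29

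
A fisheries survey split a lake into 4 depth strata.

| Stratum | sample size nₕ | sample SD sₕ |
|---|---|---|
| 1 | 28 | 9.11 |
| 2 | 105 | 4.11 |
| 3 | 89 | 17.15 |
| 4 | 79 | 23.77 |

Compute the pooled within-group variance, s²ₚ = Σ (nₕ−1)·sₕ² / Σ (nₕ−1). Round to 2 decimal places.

1: (28−1)·9.11² = 27·82.9921 = 2240.7867
2: (105−1)·4.11² = 104·16.8921 = 1756.7784
3: (89−1)·17.15² = 88·294.1225 = 25882.78
4: (79−1)·23.77² = 78·565.0129 = 44071.0062
Numerator = 73951.3513; denominator = Σ(nₕ−1) = 297.
s²ₚ = 73951.3513/297 = 248.9944... → 248.99.

248.99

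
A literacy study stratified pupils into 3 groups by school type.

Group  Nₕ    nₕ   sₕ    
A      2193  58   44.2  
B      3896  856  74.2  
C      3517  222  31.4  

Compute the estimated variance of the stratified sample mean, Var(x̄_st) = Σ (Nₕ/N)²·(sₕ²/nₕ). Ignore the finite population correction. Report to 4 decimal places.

3.4089

N = 9606; Wₕ = Nₕ/N.
group A: (2193/9606)²·44.2²/58 = 1.7555316
group B: (3896/9606)²·74.2²/856 = 1.0580027
group C: (3517/9606)²·31.4²/222 = 0.5953411
Sum = 3.4088754 → 3.4089.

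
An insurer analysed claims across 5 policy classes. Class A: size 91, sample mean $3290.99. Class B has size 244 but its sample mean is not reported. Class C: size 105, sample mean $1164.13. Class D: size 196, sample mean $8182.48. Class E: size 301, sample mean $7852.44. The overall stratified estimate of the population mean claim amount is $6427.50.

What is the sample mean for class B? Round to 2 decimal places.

6694.69

Σ Nₕx̄ₕ = N·μ, so 244·x̄_B = 937·6427.50 − (91·3290.99 + 105·1164.13 + 196·8182.48 + 301·7852.44).
= 6022567.5 − 4389064.26 = 1633503.24.
x̄_B = 1633503.24 / 244 = 6694.6854... → 6694.69.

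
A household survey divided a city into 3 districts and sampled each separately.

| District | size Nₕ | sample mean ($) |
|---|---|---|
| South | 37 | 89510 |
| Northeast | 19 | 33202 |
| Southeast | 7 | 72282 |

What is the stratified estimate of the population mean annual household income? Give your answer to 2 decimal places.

70614.00

N = 63; weights Wₕ = Nₕ/N = (0.5873, 0.3016, 0.1111).
x̄_st = Σ Wₕ·x̄ₕ = 0.5873·89510 + 0.3016·33202 + 0.1111·72282 ≈ 70614
→ 70614.00.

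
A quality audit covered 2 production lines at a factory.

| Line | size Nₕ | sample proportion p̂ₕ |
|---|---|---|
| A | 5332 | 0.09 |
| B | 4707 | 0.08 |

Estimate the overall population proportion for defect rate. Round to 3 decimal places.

0.085

N = 5332 + 4707 = 10039.
Overall proportion = Σ (Nₕ/N)·p̂ₕ.
Σ Nₕp̂ₕ = 479.88 + 376.56 = 856.44.
856.44 / 10039 = 0.08531... → 0.085.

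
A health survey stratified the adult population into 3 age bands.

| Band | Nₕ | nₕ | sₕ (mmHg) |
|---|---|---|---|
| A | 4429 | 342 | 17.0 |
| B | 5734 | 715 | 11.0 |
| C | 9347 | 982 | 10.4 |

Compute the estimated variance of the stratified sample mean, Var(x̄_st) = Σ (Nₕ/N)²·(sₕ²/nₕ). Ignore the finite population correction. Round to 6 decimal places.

0.083446

N = 19510; Wₕ = Nₕ/N.
band A: (4429/19510)²·17.0²/342 = 0.043548035
band B: (5734/19510)²·11.0²/715 = 0.014617738
band C: (9347/19510)²·10.4²/982 = 0.025280470
Sum = 0.083446242 → 0.083446.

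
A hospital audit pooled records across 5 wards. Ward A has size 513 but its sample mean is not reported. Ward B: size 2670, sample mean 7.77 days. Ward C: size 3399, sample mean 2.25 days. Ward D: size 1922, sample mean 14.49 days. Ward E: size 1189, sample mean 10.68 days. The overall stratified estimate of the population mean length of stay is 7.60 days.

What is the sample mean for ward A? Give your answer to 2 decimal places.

9.21

N = 513 + 2670 + 3399 + 1922 + 1189 = 9693.
Overall total = μ·N = 7.60·9693 = 73666.8.
Subtract the known strata: 2670·7.77 + 3399·2.25 + 1922·14.49 + 1189·10.68 = 68941.95.
Remaining total for ward A: 73666.8 − 68941.95 = 4724.85.
Divide by its size: 4724.85 / 513 = 9.2102... → 9.21.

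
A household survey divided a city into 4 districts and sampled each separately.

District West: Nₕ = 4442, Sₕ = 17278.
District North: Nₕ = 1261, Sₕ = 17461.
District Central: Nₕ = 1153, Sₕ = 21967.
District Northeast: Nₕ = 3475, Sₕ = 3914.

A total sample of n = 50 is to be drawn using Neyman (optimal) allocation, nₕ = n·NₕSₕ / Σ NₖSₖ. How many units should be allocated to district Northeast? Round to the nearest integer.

Σ NₕSₕ = 4442·17278 + 1261·17461 + 1153·21967 + 3475·3914 = 137696298.
Share for Northeast: 13601150/137696298 = 0.09878.
n_Northeast = 50 × 0.09878 = 4.939... → 5.

5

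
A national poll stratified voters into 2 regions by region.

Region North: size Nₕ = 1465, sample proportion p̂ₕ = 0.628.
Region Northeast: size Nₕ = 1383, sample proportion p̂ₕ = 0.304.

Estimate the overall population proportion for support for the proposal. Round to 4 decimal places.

0.4707

N = 1465 + 1383 = 2848.
Overall proportion = Σ (Nₕ/N)·p̂ₕ.
Σ Nₕp̂ₕ = 920.02 + 420.432 = 1340.452.
1340.452 / 2848 = 0.470664... → 0.4707.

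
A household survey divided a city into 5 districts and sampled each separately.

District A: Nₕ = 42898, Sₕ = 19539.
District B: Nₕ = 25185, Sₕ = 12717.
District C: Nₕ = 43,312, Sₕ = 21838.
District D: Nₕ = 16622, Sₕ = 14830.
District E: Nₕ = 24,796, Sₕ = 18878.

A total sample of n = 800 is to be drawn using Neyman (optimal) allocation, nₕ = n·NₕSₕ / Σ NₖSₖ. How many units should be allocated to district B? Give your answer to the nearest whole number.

A: NₕSₕ = 42898·19539 = 838184022
B: NₕSₕ = 25185·12717 = 320277645
C: NₕSₕ = 43312·21838 = 945847456
D: NₕSₕ = 16622·14830 = 246504260
E: NₕSₕ = 24796·18878 = 468098888
Σ NₕSₕ = 2818912271.
n_B = 800·320277645/2818912271 = 90.894... → 91.

91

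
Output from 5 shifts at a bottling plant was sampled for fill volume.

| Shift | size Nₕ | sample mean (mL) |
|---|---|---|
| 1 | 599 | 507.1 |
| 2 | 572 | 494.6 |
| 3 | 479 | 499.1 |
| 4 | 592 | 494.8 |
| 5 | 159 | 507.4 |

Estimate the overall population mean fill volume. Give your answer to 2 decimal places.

N = 599 + 572 + 479 + 592 + 159 = 2401.
The stratified mean weights each stratum mean by its population share Nₕ/N.
Σ Nₕx̄ₕ = 599·507.1 + 572·494.6 + 479·499.1 + 592·494.8 + 159·507.4 = 303752.9 + 282911.2 + 239068.9 + 292921.6 + 80676.6 = 1199331.2.
Divide by N: 1199331.2 / 2401 = 499.5132... → 499.51.

499.51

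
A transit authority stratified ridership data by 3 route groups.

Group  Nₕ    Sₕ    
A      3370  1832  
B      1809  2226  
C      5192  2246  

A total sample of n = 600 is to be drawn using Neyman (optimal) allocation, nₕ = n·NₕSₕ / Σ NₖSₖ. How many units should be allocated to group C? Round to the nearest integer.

320

Σ NₕSₕ = 3370·1832 + 1809·2226 + 5192·2246 = 21861906.
Share for C: 11661232/21861906 = 0.53340.
n_C = 600 × 0.53340 = 320.043... → 320.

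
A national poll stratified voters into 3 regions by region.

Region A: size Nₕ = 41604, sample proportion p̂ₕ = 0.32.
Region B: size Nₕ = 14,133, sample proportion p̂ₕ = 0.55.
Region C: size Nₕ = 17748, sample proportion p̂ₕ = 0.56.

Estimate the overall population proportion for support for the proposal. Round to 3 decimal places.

0.422

N = 41604 + 14133 + 17748 = 73485.
Overall proportion = Σ (Nₕ/N)·p̂ₕ.
Σ Nₕp̂ₕ = 13313.28 + 7773.15 + 9938.88 = 31025.31.
31025.31 / 73485 = 0.42220... → 0.422.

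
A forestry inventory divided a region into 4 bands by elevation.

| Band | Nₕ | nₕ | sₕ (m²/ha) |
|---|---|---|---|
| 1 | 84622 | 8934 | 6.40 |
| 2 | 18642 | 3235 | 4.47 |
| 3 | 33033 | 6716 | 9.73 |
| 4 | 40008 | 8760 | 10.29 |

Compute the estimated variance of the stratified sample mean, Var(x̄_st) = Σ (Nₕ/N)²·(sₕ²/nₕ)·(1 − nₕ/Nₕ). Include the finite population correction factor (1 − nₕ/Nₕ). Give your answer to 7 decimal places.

N = 176305. Term for each stratum: Wₕ²sₕ²/nₕ·(1−nₕ/Nₕ).
Var(x̄_st) = 0.0009447025 + 0.0000570719 + 0.0003942486 + 0.0004861457 = 0.0018821686 → 0.0018822.

0.0018822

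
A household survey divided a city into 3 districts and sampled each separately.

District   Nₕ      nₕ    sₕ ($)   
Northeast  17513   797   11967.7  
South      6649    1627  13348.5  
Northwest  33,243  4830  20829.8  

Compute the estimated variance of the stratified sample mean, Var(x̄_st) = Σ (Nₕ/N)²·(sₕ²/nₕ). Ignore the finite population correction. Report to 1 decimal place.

48319.7

N = 57405. Term for each stratum: Wₕ²sₕ²/nₕ.
Var(x̄_st) = 16725.7160 + 1469.2328 + 30124.7912 = 48319.7400 → 48319.7.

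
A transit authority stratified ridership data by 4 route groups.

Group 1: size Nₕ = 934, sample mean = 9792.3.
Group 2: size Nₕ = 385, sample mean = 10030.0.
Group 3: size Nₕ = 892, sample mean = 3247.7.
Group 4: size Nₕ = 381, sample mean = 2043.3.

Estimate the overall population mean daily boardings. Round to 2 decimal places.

N = 2592; weights Wₕ = Nₕ/N = (0.3603, 0.1485, 0.3441, 0.1470).
x̄_st = Σ Wₕ·x̄ₕ = 0.3603·9792.3 + 0.1485·10030.0 + 0.3441·3247.7 + 0.1470·2043.3 ≈ 6436.3441...
→ 6436.34.

6436.34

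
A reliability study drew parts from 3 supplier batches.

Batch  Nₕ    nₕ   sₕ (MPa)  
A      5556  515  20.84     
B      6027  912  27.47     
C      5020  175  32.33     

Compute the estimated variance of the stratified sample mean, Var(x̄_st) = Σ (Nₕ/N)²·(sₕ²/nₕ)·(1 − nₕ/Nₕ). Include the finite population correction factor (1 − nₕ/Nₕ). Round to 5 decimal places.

0.70520

N = 16603; Wₕ = Nₕ/N.
batch A: (5556/16603)²·20.84²/515·(1 − 515/5556) = 0.08568287
batch B: (6027/16603)²·27.47²/912·(1 − 912/6027) = 0.09253290
batch C: (5020/16603)²·32.33²/175·(1 − 175/5020) = 0.52698436
Sum = 0.70520013 → 0.70520.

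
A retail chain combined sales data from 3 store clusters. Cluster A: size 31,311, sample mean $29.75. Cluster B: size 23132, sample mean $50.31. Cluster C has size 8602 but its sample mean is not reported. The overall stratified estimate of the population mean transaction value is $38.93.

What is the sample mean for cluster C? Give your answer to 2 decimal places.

N = 31311 + 23132 + 8602 = 63045.
Overall total = μ·N = 38.93·63045 = 2454341.85.
Subtract the known strata: 31311·29.75 + 23132·50.31 = 2095273.17.
Remaining total for cluster C: 2454341.85 − 2095273.17 = 359068.68.
Divide by its size: 359068.68 / 8602 = 41.7425... → 41.74.

41.74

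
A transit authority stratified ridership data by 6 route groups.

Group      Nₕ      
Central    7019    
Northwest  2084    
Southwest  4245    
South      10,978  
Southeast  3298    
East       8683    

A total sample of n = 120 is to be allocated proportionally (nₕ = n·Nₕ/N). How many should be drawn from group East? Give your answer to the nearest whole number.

Share of group East = 8683/36307 = 0.23915.
Allocate 120 × 0.23915 = 28.699... → 29.

29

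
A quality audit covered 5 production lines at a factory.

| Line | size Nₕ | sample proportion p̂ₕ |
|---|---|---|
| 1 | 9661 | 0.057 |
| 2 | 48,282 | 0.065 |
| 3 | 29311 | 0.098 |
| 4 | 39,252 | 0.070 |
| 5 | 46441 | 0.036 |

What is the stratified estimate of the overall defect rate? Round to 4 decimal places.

0.0635

N = 9661 + 48282 + 29311 + 39252 + 46441 = 172947.
Overall proportion = Σ (Nₕ/N)·p̂ₕ.
Σ Nₕp̂ₕ = 550.677 + 3138.33 + 2872.478 + 2747.64 + 1671.876 = 10981.001.
10981.001 / 172947 = 0.063493... → 0.0635.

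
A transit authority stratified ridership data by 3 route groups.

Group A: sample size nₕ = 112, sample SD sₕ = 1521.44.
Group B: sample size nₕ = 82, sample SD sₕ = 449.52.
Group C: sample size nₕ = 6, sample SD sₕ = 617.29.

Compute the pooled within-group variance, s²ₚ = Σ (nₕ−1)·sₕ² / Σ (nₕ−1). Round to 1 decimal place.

A: (112−1)·1521.44² = 111·2314779.6736 = 256940543.7696
B: (82−1)·449.52² = 81·202068.2304 = 16367526.6624
C: (6−1)·617.29² = 5·381046.9441 = 1905234.7205
Numerator = 275213305.1525; denominator = Σ(nₕ−1) = 197.
s²ₚ = 275213305.1525/197 = 1397021.854... → 1397021.9.

1397021.9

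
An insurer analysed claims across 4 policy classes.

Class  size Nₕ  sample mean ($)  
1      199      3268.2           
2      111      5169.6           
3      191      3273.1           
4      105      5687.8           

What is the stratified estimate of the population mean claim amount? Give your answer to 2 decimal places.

4037.26

N = 199 + 111 + 191 + 105 = 606.
Overall mean = Σ (Nₕ/N)·x̄ₕ — weight by population share, not a simple average.
Σ Nₕx̄ₕ = 199·3268.2 + 111·5169.6 + 191·3273.1 + 105·5687.8 = 650371.8 + 573825.6 + 625162.1 + 597219 = 2446578.5.
Divide by N: 2446578.5 / 606 = 4037.2583... → 4037.26.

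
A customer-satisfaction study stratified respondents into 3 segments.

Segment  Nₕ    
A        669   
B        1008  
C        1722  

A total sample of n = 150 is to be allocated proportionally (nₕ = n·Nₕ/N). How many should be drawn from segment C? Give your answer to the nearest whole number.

N = 669 + 1008 + 1722 = 3399.
n_C = 150·1722/3399 = 75.993... → 76.

76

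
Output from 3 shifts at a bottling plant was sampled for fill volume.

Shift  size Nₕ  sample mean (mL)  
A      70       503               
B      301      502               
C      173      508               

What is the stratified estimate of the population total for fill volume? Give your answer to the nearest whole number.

274196

A: 70·503 = 35210
B: 301·502 = 151102
C: 173·508 = 87884
τ̂ = Σ Nₕx̄ₕ = 274196.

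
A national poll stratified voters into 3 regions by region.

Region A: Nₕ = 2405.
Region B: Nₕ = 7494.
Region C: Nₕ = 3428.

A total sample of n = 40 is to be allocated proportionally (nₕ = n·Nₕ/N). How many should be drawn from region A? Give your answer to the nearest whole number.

Share of region A = 2405/13327 = 0.18046.
Allocate 40 × 0.18046 = 7.218... → 7.

7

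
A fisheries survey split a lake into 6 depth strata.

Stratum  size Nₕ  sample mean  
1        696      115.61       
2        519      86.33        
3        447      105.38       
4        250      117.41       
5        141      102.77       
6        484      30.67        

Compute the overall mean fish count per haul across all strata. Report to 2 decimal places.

91.08

N = 696 + 519 + 447 + 250 + 141 + 484 = 2537.
Weight each subgroup mean by Nₕ/N and sum.
Σ Nₕx̄ₕ = 696·115.61 + 519·86.33 + 447·105.38 + 250·117.41 + 141·102.77 + 484·30.67 = 80464.56 + 44805.27 + 47104.86 + 29352.5 + 14490.57 + 14844.28 = 231062.04.
Divide by N: 231062.04 / 2537 = 91.0769... → 91.08.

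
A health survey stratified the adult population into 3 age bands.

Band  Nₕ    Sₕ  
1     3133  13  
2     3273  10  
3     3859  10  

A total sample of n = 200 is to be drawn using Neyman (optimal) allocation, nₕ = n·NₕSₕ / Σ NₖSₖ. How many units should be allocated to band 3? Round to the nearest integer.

Σ NₕSₕ = 3133·13 + 3273·10 + 3859·10 = 112049.
Share for 3: 38590/112049 = 0.34440.
n_3 = 200 × 0.34440 = 68.881... → 69.

69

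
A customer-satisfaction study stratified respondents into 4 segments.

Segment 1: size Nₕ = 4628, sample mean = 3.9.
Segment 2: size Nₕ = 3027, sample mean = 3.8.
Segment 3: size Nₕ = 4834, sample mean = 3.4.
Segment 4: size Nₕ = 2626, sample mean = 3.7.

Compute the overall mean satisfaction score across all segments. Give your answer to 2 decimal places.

3.69

x̄_st = (Σ Nₕx̄ₕ) / (Σ Nₕ) = (4628·3.9 + 3027·3.8 + 4834·3.4 + 2626·3.7) / 15115
= 55703.6 / 15115 = 3.6853... → 3.69.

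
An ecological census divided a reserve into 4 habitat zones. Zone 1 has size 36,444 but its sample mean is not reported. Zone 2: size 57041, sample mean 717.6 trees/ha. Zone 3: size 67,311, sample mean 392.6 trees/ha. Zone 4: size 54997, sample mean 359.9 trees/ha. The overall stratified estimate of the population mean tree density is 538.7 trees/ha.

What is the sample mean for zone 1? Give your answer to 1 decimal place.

Σ Nₕx̄ₕ = N·μ, so 36444·x̄_1 = 215793·538.7 − (57041·717.6 + 67311·392.6 + 54997·359.9).
= 116247689.1 − 87152340.5 = 29095348.6.
x̄_1 = 29095348.6 / 36444 = 798.358... → 798.4.

798.4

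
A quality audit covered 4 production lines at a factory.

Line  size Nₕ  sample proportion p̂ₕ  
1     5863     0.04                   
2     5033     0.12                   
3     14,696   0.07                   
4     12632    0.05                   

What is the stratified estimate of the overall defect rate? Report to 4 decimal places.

0.0654

Wₕ = Nₕ/N with N = 38224: 0.1534, 0.1317, 0.3845, 0.3305.
p̂_st = 0.1534·0.04 + 0.1317·0.12 + 0.3845·0.07 + 0.3305·0.05 ≈ 0.065373... → 0.0654.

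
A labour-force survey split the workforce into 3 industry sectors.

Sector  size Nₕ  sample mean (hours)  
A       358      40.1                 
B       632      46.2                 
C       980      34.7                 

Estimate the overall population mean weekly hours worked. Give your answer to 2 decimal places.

39.37

x̄_st = (Σ Nₕx̄ₕ) / (Σ Nₕ) = (358·40.1 + 632·46.2 + 980·34.7) / 1970
= 77560.2 / 1970 = 39.3707... → 39.37.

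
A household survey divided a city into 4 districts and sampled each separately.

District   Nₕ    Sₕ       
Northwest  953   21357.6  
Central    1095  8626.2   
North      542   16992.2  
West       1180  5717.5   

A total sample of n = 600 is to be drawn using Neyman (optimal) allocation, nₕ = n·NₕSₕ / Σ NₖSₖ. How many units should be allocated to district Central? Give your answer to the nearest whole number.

124

Σ NₕSₕ = 953·21357.6 + 1095·8626.2 + 542·16992.2 + 1180·5717.5 = 45755904.2.
Share for Central: 9445689/45755904.2 = 0.20644.
n_Central = 600 × 0.20644 = 123.862... → 124.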